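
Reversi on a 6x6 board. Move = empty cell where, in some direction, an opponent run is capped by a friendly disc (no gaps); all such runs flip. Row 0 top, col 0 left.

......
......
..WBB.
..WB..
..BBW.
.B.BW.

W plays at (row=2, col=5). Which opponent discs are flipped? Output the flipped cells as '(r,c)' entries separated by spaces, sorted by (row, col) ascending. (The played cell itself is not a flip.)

Answer: (2,3) (2,4)

Derivation:
Dir NW: first cell '.' (not opp) -> no flip
Dir N: first cell '.' (not opp) -> no flip
Dir NE: edge -> no flip
Dir W: opp run (2,4) (2,3) capped by W -> flip
Dir E: edge -> no flip
Dir SW: first cell '.' (not opp) -> no flip
Dir S: first cell '.' (not opp) -> no flip
Dir SE: edge -> no flip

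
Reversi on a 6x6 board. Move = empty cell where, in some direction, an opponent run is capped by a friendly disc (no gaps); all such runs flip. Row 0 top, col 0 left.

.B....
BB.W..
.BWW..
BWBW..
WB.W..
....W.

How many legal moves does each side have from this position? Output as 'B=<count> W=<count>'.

-- B to move --
(0,2): no bracket -> illegal
(0,3): no bracket -> illegal
(0,4): no bracket -> illegal
(1,2): flips 1 -> legal
(1,4): flips 1 -> legal
(2,0): no bracket -> illegal
(2,4): flips 2 -> legal
(3,4): flips 1 -> legal
(4,2): no bracket -> illegal
(4,4): flips 2 -> legal
(4,5): no bracket -> illegal
(5,0): flips 1 -> legal
(5,1): no bracket -> illegal
(5,2): no bracket -> illegal
(5,3): no bracket -> illegal
(5,5): no bracket -> illegal
B mobility = 6
-- W to move --
(0,0): flips 1 -> legal
(0,2): no bracket -> illegal
(1,2): no bracket -> illegal
(2,0): flips 2 -> legal
(4,2): flips 2 -> legal
(5,0): flips 2 -> legal
(5,1): flips 1 -> legal
(5,2): no bracket -> illegal
W mobility = 5

Answer: B=6 W=5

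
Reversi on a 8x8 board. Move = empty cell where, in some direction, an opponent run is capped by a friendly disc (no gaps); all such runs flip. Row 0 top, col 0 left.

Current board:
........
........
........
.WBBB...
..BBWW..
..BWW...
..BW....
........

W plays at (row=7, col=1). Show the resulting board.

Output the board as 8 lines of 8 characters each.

Place W at (7,1); scan 8 dirs for brackets.
Dir NW: first cell '.' (not opp) -> no flip
Dir N: first cell '.' (not opp) -> no flip
Dir NE: opp run (6,2) capped by W -> flip
Dir W: first cell '.' (not opp) -> no flip
Dir E: first cell '.' (not opp) -> no flip
Dir SW: edge -> no flip
Dir S: edge -> no flip
Dir SE: edge -> no flip
All flips: (6,2)

Answer: ........
........
........
.WBBB...
..BBWW..
..BWW...
..WW....
.W......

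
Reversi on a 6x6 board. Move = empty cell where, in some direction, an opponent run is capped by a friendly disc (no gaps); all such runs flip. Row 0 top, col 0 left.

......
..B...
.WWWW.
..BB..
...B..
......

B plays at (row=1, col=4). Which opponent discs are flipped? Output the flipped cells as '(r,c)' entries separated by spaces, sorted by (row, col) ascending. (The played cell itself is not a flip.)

Dir NW: first cell '.' (not opp) -> no flip
Dir N: first cell '.' (not opp) -> no flip
Dir NE: first cell '.' (not opp) -> no flip
Dir W: first cell '.' (not opp) -> no flip
Dir E: first cell '.' (not opp) -> no flip
Dir SW: opp run (2,3) capped by B -> flip
Dir S: opp run (2,4), next='.' -> no flip
Dir SE: first cell '.' (not opp) -> no flip

Answer: (2,3)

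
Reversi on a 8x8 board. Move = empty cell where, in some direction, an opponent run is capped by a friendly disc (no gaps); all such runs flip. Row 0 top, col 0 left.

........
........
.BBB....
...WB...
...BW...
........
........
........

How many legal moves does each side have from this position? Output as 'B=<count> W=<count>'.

Answer: B=4 W=6

Derivation:
-- B to move --
(2,4): no bracket -> illegal
(3,2): flips 1 -> legal
(3,5): no bracket -> illegal
(4,2): no bracket -> illegal
(4,5): flips 1 -> legal
(5,3): no bracket -> illegal
(5,4): flips 1 -> legal
(5,5): flips 2 -> legal
B mobility = 4
-- W to move --
(1,0): no bracket -> illegal
(1,1): flips 1 -> legal
(1,2): no bracket -> illegal
(1,3): flips 1 -> legal
(1,4): no bracket -> illegal
(2,0): no bracket -> illegal
(2,4): flips 1 -> legal
(2,5): no bracket -> illegal
(3,0): no bracket -> illegal
(3,1): no bracket -> illegal
(3,2): no bracket -> illegal
(3,5): flips 1 -> legal
(4,2): flips 1 -> legal
(4,5): no bracket -> illegal
(5,2): no bracket -> illegal
(5,3): flips 1 -> legal
(5,4): no bracket -> illegal
W mobility = 6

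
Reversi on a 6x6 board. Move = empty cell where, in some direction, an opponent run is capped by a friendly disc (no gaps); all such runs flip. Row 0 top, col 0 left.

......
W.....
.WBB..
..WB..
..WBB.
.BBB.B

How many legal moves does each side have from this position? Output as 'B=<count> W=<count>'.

Answer: B=3 W=6

Derivation:
-- B to move --
(0,0): no bracket -> illegal
(0,1): no bracket -> illegal
(1,1): no bracket -> illegal
(1,2): no bracket -> illegal
(2,0): flips 1 -> legal
(3,0): no bracket -> illegal
(3,1): flips 2 -> legal
(4,1): flips 2 -> legal
B mobility = 3
-- W to move --
(1,1): no bracket -> illegal
(1,2): flips 1 -> legal
(1,3): no bracket -> illegal
(1,4): flips 1 -> legal
(2,4): flips 3 -> legal
(3,1): no bracket -> illegal
(3,4): flips 1 -> legal
(3,5): no bracket -> illegal
(4,0): no bracket -> illegal
(4,1): no bracket -> illegal
(4,5): flips 2 -> legal
(5,0): no bracket -> illegal
(5,4): flips 1 -> legal
W mobility = 6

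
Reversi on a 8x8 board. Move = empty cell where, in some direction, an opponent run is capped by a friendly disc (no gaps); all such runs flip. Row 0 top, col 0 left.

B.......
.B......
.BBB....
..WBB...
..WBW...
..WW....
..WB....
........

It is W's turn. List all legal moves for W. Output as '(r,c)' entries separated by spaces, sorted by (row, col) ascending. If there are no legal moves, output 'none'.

Answer: (1,0) (1,2) (1,3) (1,4) (2,4) (2,5) (3,5) (5,4) (6,4) (7,3) (7,4)

Derivation:
(0,1): no bracket -> illegal
(0,2): no bracket -> illegal
(1,0): flips 1 -> legal
(1,2): flips 1 -> legal
(1,3): flips 3 -> legal
(1,4): flips 1 -> legal
(2,0): no bracket -> illegal
(2,4): flips 2 -> legal
(2,5): flips 2 -> legal
(3,0): no bracket -> illegal
(3,1): no bracket -> illegal
(3,5): flips 2 -> legal
(4,5): no bracket -> illegal
(5,4): flips 1 -> legal
(6,4): flips 1 -> legal
(7,2): no bracket -> illegal
(7,3): flips 1 -> legal
(7,4): flips 1 -> legal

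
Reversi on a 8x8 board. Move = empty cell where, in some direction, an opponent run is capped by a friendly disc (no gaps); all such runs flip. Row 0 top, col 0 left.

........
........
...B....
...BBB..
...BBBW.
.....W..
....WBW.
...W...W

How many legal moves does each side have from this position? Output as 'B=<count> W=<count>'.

-- B to move --
(3,6): no bracket -> illegal
(3,7): no bracket -> illegal
(4,7): flips 1 -> legal
(5,3): no bracket -> illegal
(5,4): no bracket -> illegal
(5,6): no bracket -> illegal
(5,7): flips 1 -> legal
(6,2): no bracket -> illegal
(6,3): flips 1 -> legal
(6,7): flips 1 -> legal
(7,2): no bracket -> illegal
(7,4): no bracket -> illegal
(7,5): no bracket -> illegal
(7,6): no bracket -> illegal
B mobility = 4
-- W to move --
(1,2): no bracket -> illegal
(1,3): no bracket -> illegal
(1,4): no bracket -> illegal
(2,2): flips 2 -> legal
(2,4): flips 1 -> legal
(2,5): flips 2 -> legal
(2,6): no bracket -> illegal
(3,2): no bracket -> illegal
(3,6): no bracket -> illegal
(4,2): flips 3 -> legal
(5,2): no bracket -> illegal
(5,3): no bracket -> illegal
(5,4): no bracket -> illegal
(5,6): no bracket -> illegal
(7,4): no bracket -> illegal
(7,5): flips 1 -> legal
(7,6): no bracket -> illegal
W mobility = 5

Answer: B=4 W=5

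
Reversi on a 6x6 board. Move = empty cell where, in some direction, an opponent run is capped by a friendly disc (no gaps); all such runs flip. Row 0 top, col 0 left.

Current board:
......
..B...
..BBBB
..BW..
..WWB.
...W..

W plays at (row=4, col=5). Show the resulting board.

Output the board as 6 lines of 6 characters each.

Place W at (4,5); scan 8 dirs for brackets.
Dir NW: first cell '.' (not opp) -> no flip
Dir N: first cell '.' (not opp) -> no flip
Dir NE: edge -> no flip
Dir W: opp run (4,4) capped by W -> flip
Dir E: edge -> no flip
Dir SW: first cell '.' (not opp) -> no flip
Dir S: first cell '.' (not opp) -> no flip
Dir SE: edge -> no flip
All flips: (4,4)

Answer: ......
..B...
..BBBB
..BW..
..WWWW
...W..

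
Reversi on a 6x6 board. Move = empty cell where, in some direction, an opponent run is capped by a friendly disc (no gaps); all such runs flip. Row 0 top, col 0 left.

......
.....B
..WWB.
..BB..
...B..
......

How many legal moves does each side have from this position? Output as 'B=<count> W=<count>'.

-- B to move --
(1,1): flips 1 -> legal
(1,2): flips 1 -> legal
(1,3): flips 1 -> legal
(1,4): flips 1 -> legal
(2,1): flips 2 -> legal
(3,1): no bracket -> illegal
(3,4): no bracket -> illegal
B mobility = 5
-- W to move --
(0,4): no bracket -> illegal
(0,5): no bracket -> illegal
(1,3): no bracket -> illegal
(1,4): no bracket -> illegal
(2,1): no bracket -> illegal
(2,5): flips 1 -> legal
(3,1): no bracket -> illegal
(3,4): no bracket -> illegal
(3,5): no bracket -> illegal
(4,1): flips 1 -> legal
(4,2): flips 1 -> legal
(4,4): flips 1 -> legal
(5,2): no bracket -> illegal
(5,3): flips 2 -> legal
(5,4): no bracket -> illegal
W mobility = 5

Answer: B=5 W=5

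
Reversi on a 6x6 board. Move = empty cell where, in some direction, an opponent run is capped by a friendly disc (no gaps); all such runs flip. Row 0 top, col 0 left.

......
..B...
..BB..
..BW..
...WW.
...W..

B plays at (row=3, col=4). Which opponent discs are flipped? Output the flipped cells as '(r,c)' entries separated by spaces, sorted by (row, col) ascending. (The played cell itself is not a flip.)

Answer: (3,3)

Derivation:
Dir NW: first cell 'B' (not opp) -> no flip
Dir N: first cell '.' (not opp) -> no flip
Dir NE: first cell '.' (not opp) -> no flip
Dir W: opp run (3,3) capped by B -> flip
Dir E: first cell '.' (not opp) -> no flip
Dir SW: opp run (4,3), next='.' -> no flip
Dir S: opp run (4,4), next='.' -> no flip
Dir SE: first cell '.' (not opp) -> no flip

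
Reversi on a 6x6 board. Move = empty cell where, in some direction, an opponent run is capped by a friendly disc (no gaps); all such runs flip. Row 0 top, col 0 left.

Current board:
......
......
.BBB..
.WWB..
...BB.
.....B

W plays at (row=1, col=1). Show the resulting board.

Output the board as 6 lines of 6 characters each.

Place W at (1,1); scan 8 dirs for brackets.
Dir NW: first cell '.' (not opp) -> no flip
Dir N: first cell '.' (not opp) -> no flip
Dir NE: first cell '.' (not opp) -> no flip
Dir W: first cell '.' (not opp) -> no flip
Dir E: first cell '.' (not opp) -> no flip
Dir SW: first cell '.' (not opp) -> no flip
Dir S: opp run (2,1) capped by W -> flip
Dir SE: opp run (2,2) (3,3) (4,4) (5,5), next=edge -> no flip
All flips: (2,1)

Answer: ......
.W....
.WBB..
.WWB..
...BB.
.....B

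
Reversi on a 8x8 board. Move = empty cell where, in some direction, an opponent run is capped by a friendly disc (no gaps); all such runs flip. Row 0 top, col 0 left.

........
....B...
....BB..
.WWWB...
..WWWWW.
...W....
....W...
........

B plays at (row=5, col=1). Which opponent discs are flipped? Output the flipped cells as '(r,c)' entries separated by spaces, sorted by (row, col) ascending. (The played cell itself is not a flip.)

Answer: (3,3) (4,2)

Derivation:
Dir NW: first cell '.' (not opp) -> no flip
Dir N: first cell '.' (not opp) -> no flip
Dir NE: opp run (4,2) (3,3) capped by B -> flip
Dir W: first cell '.' (not opp) -> no flip
Dir E: first cell '.' (not opp) -> no flip
Dir SW: first cell '.' (not opp) -> no flip
Dir S: first cell '.' (not opp) -> no flip
Dir SE: first cell '.' (not opp) -> no flip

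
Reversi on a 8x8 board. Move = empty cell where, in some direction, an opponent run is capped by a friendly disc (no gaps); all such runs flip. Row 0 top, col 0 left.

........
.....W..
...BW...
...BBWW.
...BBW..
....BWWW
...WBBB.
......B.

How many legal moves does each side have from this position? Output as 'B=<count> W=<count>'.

Answer: B=11 W=10

Derivation:
-- B to move --
(0,4): no bracket -> illegal
(0,5): no bracket -> illegal
(0,6): flips 2 -> legal
(1,3): no bracket -> illegal
(1,4): flips 1 -> legal
(1,6): no bracket -> illegal
(2,5): flips 4 -> legal
(2,6): flips 1 -> legal
(2,7): flips 2 -> legal
(3,7): flips 2 -> legal
(4,6): flips 3 -> legal
(4,7): flips 1 -> legal
(5,2): no bracket -> illegal
(5,3): no bracket -> illegal
(6,2): flips 1 -> legal
(6,7): flips 2 -> legal
(7,2): flips 1 -> legal
(7,3): no bracket -> illegal
(7,4): no bracket -> illegal
B mobility = 11
-- W to move --
(1,2): flips 2 -> legal
(1,3): no bracket -> illegal
(1,4): no bracket -> illegal
(2,2): flips 3 -> legal
(2,5): no bracket -> illegal
(3,2): flips 2 -> legal
(4,2): flips 3 -> legal
(5,2): no bracket -> illegal
(5,3): flips 2 -> legal
(6,7): flips 3 -> legal
(7,3): flips 1 -> legal
(7,4): flips 5 -> legal
(7,5): flips 2 -> legal
(7,7): flips 1 -> legal
W mobility = 10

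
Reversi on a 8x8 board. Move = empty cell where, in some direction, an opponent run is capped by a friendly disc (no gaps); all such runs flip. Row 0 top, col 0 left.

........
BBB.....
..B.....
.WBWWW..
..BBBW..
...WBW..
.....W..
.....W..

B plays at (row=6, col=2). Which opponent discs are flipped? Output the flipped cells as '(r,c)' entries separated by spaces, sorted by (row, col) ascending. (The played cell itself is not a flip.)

Dir NW: first cell '.' (not opp) -> no flip
Dir N: first cell '.' (not opp) -> no flip
Dir NE: opp run (5,3) capped by B -> flip
Dir W: first cell '.' (not opp) -> no flip
Dir E: first cell '.' (not opp) -> no flip
Dir SW: first cell '.' (not opp) -> no flip
Dir S: first cell '.' (not opp) -> no flip
Dir SE: first cell '.' (not opp) -> no flip

Answer: (5,3)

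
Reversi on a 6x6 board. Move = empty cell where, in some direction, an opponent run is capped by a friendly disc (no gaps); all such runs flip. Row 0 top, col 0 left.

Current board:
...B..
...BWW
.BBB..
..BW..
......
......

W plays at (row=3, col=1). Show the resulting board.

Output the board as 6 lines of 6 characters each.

Answer: ...B..
...BWW
.BBB..
.WWW..
......
......

Derivation:
Place W at (3,1); scan 8 dirs for brackets.
Dir NW: first cell '.' (not opp) -> no flip
Dir N: opp run (2,1), next='.' -> no flip
Dir NE: opp run (2,2) (1,3), next='.' -> no flip
Dir W: first cell '.' (not opp) -> no flip
Dir E: opp run (3,2) capped by W -> flip
Dir SW: first cell '.' (not opp) -> no flip
Dir S: first cell '.' (not opp) -> no flip
Dir SE: first cell '.' (not opp) -> no flip
All flips: (3,2)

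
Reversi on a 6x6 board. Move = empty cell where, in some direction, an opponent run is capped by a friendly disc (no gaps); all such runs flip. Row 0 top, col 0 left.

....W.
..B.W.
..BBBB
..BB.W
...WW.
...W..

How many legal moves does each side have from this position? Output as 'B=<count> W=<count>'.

Answer: B=5 W=6

Derivation:
-- B to move --
(0,3): flips 1 -> legal
(0,5): flips 1 -> legal
(1,3): no bracket -> illegal
(1,5): no bracket -> illegal
(3,4): no bracket -> illegal
(4,2): no bracket -> illegal
(4,5): flips 1 -> legal
(5,2): no bracket -> illegal
(5,4): flips 1 -> legal
(5,5): flips 1 -> legal
B mobility = 5
-- W to move --
(0,1): no bracket -> illegal
(0,2): no bracket -> illegal
(0,3): no bracket -> illegal
(1,1): flips 2 -> legal
(1,3): flips 3 -> legal
(1,5): flips 1 -> legal
(2,1): flips 1 -> legal
(3,1): no bracket -> illegal
(3,4): flips 1 -> legal
(4,1): flips 2 -> legal
(4,2): no bracket -> illegal
W mobility = 6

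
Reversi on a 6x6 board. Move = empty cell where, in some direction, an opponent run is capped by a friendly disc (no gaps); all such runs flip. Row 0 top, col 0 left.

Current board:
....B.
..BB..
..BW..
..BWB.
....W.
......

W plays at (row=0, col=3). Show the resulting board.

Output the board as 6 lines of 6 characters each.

Place W at (0,3); scan 8 dirs for brackets.
Dir NW: edge -> no flip
Dir N: edge -> no flip
Dir NE: edge -> no flip
Dir W: first cell '.' (not opp) -> no flip
Dir E: opp run (0,4), next='.' -> no flip
Dir SW: opp run (1,2), next='.' -> no flip
Dir S: opp run (1,3) capped by W -> flip
Dir SE: first cell '.' (not opp) -> no flip
All flips: (1,3)

Answer: ...WB.
..BW..
..BW..
..BWB.
....W.
......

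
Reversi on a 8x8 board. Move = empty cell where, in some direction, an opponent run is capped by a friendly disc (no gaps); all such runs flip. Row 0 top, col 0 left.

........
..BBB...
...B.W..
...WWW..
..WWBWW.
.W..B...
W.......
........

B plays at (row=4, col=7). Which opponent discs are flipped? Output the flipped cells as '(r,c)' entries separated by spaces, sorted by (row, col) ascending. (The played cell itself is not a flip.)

Dir NW: first cell '.' (not opp) -> no flip
Dir N: first cell '.' (not opp) -> no flip
Dir NE: edge -> no flip
Dir W: opp run (4,6) (4,5) capped by B -> flip
Dir E: edge -> no flip
Dir SW: first cell '.' (not opp) -> no flip
Dir S: first cell '.' (not opp) -> no flip
Dir SE: edge -> no flip

Answer: (4,5) (4,6)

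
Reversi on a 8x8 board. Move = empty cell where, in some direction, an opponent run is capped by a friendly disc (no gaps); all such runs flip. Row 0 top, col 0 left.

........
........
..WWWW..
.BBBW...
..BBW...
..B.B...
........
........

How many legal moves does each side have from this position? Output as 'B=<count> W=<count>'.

-- B to move --
(1,1): flips 1 -> legal
(1,2): flips 1 -> legal
(1,3): flips 2 -> legal
(1,4): flips 4 -> legal
(1,5): flips 1 -> legal
(1,6): flips 2 -> legal
(2,1): no bracket -> illegal
(2,6): no bracket -> illegal
(3,5): flips 1 -> legal
(3,6): no bracket -> illegal
(4,5): flips 1 -> legal
(5,3): no bracket -> illegal
(5,5): flips 1 -> legal
B mobility = 9
-- W to move --
(2,0): no bracket -> illegal
(2,1): no bracket -> illegal
(3,0): flips 3 -> legal
(4,0): flips 1 -> legal
(4,1): flips 3 -> legal
(4,5): no bracket -> illegal
(5,1): flips 2 -> legal
(5,3): flips 2 -> legal
(5,5): no bracket -> illegal
(6,1): flips 2 -> legal
(6,2): flips 3 -> legal
(6,3): no bracket -> illegal
(6,4): flips 1 -> legal
(6,5): no bracket -> illegal
W mobility = 8

Answer: B=9 W=8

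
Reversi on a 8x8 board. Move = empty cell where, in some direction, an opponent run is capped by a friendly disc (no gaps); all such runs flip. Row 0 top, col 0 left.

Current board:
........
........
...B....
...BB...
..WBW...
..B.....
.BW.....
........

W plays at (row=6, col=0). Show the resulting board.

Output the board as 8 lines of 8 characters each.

Place W at (6,0); scan 8 dirs for brackets.
Dir NW: edge -> no flip
Dir N: first cell '.' (not opp) -> no flip
Dir NE: first cell '.' (not opp) -> no flip
Dir W: edge -> no flip
Dir E: opp run (6,1) capped by W -> flip
Dir SW: edge -> no flip
Dir S: first cell '.' (not opp) -> no flip
Dir SE: first cell '.' (not opp) -> no flip
All flips: (6,1)

Answer: ........
........
...B....
...BB...
..WBW...
..B.....
WWW.....
........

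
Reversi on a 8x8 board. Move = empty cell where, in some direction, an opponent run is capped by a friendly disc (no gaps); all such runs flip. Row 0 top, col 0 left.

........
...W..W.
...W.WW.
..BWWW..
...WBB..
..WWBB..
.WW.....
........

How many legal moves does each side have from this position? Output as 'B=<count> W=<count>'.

Answer: B=10 W=8

Derivation:
-- B to move --
(0,2): no bracket -> illegal
(0,3): no bracket -> illegal
(0,4): no bracket -> illegal
(0,5): no bracket -> illegal
(0,6): no bracket -> illegal
(0,7): no bracket -> illegal
(1,2): flips 2 -> legal
(1,4): flips 1 -> legal
(1,5): flips 2 -> legal
(1,7): flips 2 -> legal
(2,2): flips 1 -> legal
(2,4): flips 1 -> legal
(2,7): no bracket -> illegal
(3,6): flips 3 -> legal
(3,7): no bracket -> illegal
(4,1): no bracket -> illegal
(4,2): flips 1 -> legal
(4,6): no bracket -> illegal
(5,0): no bracket -> illegal
(5,1): flips 2 -> legal
(6,0): no bracket -> illegal
(6,3): no bracket -> illegal
(6,4): no bracket -> illegal
(7,0): no bracket -> illegal
(7,1): flips 2 -> legal
(7,2): no bracket -> illegal
(7,3): no bracket -> illegal
B mobility = 10
-- W to move --
(2,1): flips 1 -> legal
(2,2): no bracket -> illegal
(3,1): flips 1 -> legal
(3,6): no bracket -> illegal
(4,1): flips 1 -> legal
(4,2): no bracket -> illegal
(4,6): flips 2 -> legal
(5,6): flips 3 -> legal
(6,3): no bracket -> illegal
(6,4): flips 2 -> legal
(6,5): flips 3 -> legal
(6,6): flips 2 -> legal
W mobility = 8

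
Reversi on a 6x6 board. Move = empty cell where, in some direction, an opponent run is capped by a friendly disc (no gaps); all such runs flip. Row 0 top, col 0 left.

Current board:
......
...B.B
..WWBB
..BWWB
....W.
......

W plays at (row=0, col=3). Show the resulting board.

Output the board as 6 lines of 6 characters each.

Place W at (0,3); scan 8 dirs for brackets.
Dir NW: edge -> no flip
Dir N: edge -> no flip
Dir NE: edge -> no flip
Dir W: first cell '.' (not opp) -> no flip
Dir E: first cell '.' (not opp) -> no flip
Dir SW: first cell '.' (not opp) -> no flip
Dir S: opp run (1,3) capped by W -> flip
Dir SE: first cell '.' (not opp) -> no flip
All flips: (1,3)

Answer: ...W..
...W.B
..WWBB
..BWWB
....W.
......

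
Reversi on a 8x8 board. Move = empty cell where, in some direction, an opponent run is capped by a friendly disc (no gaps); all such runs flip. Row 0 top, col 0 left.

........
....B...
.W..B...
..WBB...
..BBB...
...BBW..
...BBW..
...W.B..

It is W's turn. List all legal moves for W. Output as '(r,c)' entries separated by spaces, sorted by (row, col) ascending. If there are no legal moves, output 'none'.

Answer: (2,2) (2,3) (3,5) (5,2) (6,2)

Derivation:
(0,3): no bracket -> illegal
(0,4): no bracket -> illegal
(0,5): no bracket -> illegal
(1,3): no bracket -> illegal
(1,5): no bracket -> illegal
(2,2): flips 2 -> legal
(2,3): flips 4 -> legal
(2,5): no bracket -> illegal
(3,1): no bracket -> illegal
(3,5): flips 2 -> legal
(4,1): no bracket -> illegal
(4,5): no bracket -> illegal
(5,1): no bracket -> illegal
(5,2): flips 3 -> legal
(6,2): flips 2 -> legal
(6,6): no bracket -> illegal
(7,2): no bracket -> illegal
(7,4): no bracket -> illegal
(7,6): no bracket -> illegal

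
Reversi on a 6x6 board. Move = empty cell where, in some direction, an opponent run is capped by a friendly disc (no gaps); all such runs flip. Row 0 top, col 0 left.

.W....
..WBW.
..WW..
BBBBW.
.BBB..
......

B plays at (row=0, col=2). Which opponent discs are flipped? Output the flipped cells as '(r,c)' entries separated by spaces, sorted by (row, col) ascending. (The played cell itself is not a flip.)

Dir NW: edge -> no flip
Dir N: edge -> no flip
Dir NE: edge -> no flip
Dir W: opp run (0,1), next='.' -> no flip
Dir E: first cell '.' (not opp) -> no flip
Dir SW: first cell '.' (not opp) -> no flip
Dir S: opp run (1,2) (2,2) capped by B -> flip
Dir SE: first cell 'B' (not opp) -> no flip

Answer: (1,2) (2,2)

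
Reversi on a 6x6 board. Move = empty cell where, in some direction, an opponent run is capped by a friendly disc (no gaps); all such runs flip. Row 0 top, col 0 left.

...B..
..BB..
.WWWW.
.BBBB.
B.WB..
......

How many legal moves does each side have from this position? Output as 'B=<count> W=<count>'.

Answer: B=10 W=9

Derivation:
-- B to move --
(1,0): flips 1 -> legal
(1,1): flips 2 -> legal
(1,4): flips 2 -> legal
(1,5): flips 1 -> legal
(2,0): no bracket -> illegal
(2,5): no bracket -> illegal
(3,0): flips 1 -> legal
(3,5): flips 1 -> legal
(4,1): flips 1 -> legal
(5,1): flips 1 -> legal
(5,2): flips 1 -> legal
(5,3): flips 1 -> legal
B mobility = 10
-- W to move --
(0,1): flips 1 -> legal
(0,2): flips 2 -> legal
(0,4): flips 1 -> legal
(1,1): no bracket -> illegal
(1,4): no bracket -> illegal
(2,0): flips 1 -> legal
(2,5): no bracket -> illegal
(3,0): no bracket -> illegal
(3,5): no bracket -> illegal
(4,1): flips 2 -> legal
(4,4): flips 3 -> legal
(4,5): flips 1 -> legal
(5,0): no bracket -> illegal
(5,1): no bracket -> illegal
(5,2): no bracket -> illegal
(5,3): flips 2 -> legal
(5,4): flips 2 -> legal
W mobility = 9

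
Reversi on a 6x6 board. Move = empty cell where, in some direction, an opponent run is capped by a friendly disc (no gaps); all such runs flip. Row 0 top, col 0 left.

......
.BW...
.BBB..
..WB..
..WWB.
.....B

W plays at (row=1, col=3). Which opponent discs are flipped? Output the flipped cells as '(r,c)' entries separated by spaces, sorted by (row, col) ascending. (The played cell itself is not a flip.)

Dir NW: first cell '.' (not opp) -> no flip
Dir N: first cell '.' (not opp) -> no flip
Dir NE: first cell '.' (not opp) -> no flip
Dir W: first cell 'W' (not opp) -> no flip
Dir E: first cell '.' (not opp) -> no flip
Dir SW: opp run (2,2), next='.' -> no flip
Dir S: opp run (2,3) (3,3) capped by W -> flip
Dir SE: first cell '.' (not opp) -> no flip

Answer: (2,3) (3,3)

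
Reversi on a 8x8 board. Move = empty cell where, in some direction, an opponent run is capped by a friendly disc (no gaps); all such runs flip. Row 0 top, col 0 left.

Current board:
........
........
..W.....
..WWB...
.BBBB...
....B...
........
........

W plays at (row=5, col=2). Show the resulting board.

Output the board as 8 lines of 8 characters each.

Place W at (5,2); scan 8 dirs for brackets.
Dir NW: opp run (4,1), next='.' -> no flip
Dir N: opp run (4,2) capped by W -> flip
Dir NE: opp run (4,3) (3,4), next='.' -> no flip
Dir W: first cell '.' (not opp) -> no flip
Dir E: first cell '.' (not opp) -> no flip
Dir SW: first cell '.' (not opp) -> no flip
Dir S: first cell '.' (not opp) -> no flip
Dir SE: first cell '.' (not opp) -> no flip
All flips: (4,2)

Answer: ........
........
..W.....
..WWB...
.BWBB...
..W.B...
........
........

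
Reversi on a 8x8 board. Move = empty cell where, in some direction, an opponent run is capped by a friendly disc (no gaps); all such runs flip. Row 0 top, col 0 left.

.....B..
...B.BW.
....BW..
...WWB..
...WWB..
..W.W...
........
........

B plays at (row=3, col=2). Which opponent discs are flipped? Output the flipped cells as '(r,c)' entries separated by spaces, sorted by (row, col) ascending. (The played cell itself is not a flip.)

Answer: (3,3) (3,4)

Derivation:
Dir NW: first cell '.' (not opp) -> no flip
Dir N: first cell '.' (not opp) -> no flip
Dir NE: first cell '.' (not opp) -> no flip
Dir W: first cell '.' (not opp) -> no flip
Dir E: opp run (3,3) (3,4) capped by B -> flip
Dir SW: first cell '.' (not opp) -> no flip
Dir S: first cell '.' (not opp) -> no flip
Dir SE: opp run (4,3) (5,4), next='.' -> no flip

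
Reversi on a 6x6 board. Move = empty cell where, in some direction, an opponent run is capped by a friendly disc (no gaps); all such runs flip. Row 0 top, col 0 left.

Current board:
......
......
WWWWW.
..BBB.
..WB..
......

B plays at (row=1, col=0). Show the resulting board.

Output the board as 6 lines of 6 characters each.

Place B at (1,0); scan 8 dirs for brackets.
Dir NW: edge -> no flip
Dir N: first cell '.' (not opp) -> no flip
Dir NE: first cell '.' (not opp) -> no flip
Dir W: edge -> no flip
Dir E: first cell '.' (not opp) -> no flip
Dir SW: edge -> no flip
Dir S: opp run (2,0), next='.' -> no flip
Dir SE: opp run (2,1) capped by B -> flip
All flips: (2,1)

Answer: ......
B.....
WBWWW.
..BBB.
..WB..
......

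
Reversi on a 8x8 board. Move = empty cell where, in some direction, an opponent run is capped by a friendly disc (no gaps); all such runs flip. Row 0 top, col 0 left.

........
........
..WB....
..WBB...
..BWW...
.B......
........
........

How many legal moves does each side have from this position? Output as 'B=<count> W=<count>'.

Answer: B=10 W=7

Derivation:
-- B to move --
(1,1): flips 1 -> legal
(1,2): flips 2 -> legal
(1,3): no bracket -> illegal
(2,1): flips 1 -> legal
(3,1): flips 1 -> legal
(3,5): no bracket -> illegal
(4,1): flips 1 -> legal
(4,5): flips 2 -> legal
(5,2): flips 1 -> legal
(5,3): flips 1 -> legal
(5,4): flips 1 -> legal
(5,5): flips 1 -> legal
B mobility = 10
-- W to move --
(1,2): no bracket -> illegal
(1,3): flips 2 -> legal
(1,4): flips 1 -> legal
(2,4): flips 2 -> legal
(2,5): flips 1 -> legal
(3,1): no bracket -> illegal
(3,5): flips 2 -> legal
(4,0): no bracket -> illegal
(4,1): flips 1 -> legal
(4,5): no bracket -> illegal
(5,0): no bracket -> illegal
(5,2): flips 1 -> legal
(5,3): no bracket -> illegal
(6,0): no bracket -> illegal
(6,1): no bracket -> illegal
(6,2): no bracket -> illegal
W mobility = 7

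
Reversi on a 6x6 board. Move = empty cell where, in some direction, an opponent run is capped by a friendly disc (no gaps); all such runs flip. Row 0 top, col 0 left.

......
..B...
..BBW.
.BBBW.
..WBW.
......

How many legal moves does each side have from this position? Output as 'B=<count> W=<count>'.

Answer: B=9 W=7

Derivation:
-- B to move --
(1,3): no bracket -> illegal
(1,4): no bracket -> illegal
(1,5): flips 1 -> legal
(2,5): flips 2 -> legal
(3,5): flips 1 -> legal
(4,1): flips 1 -> legal
(4,5): flips 2 -> legal
(5,1): flips 1 -> legal
(5,2): flips 1 -> legal
(5,3): flips 1 -> legal
(5,4): no bracket -> illegal
(5,5): flips 1 -> legal
B mobility = 9
-- W to move --
(0,1): flips 2 -> legal
(0,2): flips 3 -> legal
(0,3): no bracket -> illegal
(1,1): flips 2 -> legal
(1,3): no bracket -> illegal
(1,4): no bracket -> illegal
(2,0): flips 1 -> legal
(2,1): flips 2 -> legal
(3,0): flips 3 -> legal
(4,0): no bracket -> illegal
(4,1): no bracket -> illegal
(5,2): flips 1 -> legal
(5,3): no bracket -> illegal
(5,4): no bracket -> illegal
W mobility = 7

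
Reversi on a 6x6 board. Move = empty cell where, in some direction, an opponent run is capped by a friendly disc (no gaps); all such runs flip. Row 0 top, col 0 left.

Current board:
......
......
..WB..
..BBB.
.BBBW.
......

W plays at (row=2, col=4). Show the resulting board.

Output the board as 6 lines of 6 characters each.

Place W at (2,4); scan 8 dirs for brackets.
Dir NW: first cell '.' (not opp) -> no flip
Dir N: first cell '.' (not opp) -> no flip
Dir NE: first cell '.' (not opp) -> no flip
Dir W: opp run (2,3) capped by W -> flip
Dir E: first cell '.' (not opp) -> no flip
Dir SW: opp run (3,3) (4,2), next='.' -> no flip
Dir S: opp run (3,4) capped by W -> flip
Dir SE: first cell '.' (not opp) -> no flip
All flips: (2,3) (3,4)

Answer: ......
......
..WWW.
..BBW.
.BBBW.
......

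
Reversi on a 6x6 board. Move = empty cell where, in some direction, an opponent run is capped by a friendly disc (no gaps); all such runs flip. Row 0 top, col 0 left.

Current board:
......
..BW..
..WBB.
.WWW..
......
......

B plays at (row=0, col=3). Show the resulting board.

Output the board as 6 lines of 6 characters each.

Answer: ...B..
..BB..
..WBB.
.WWW..
......
......

Derivation:
Place B at (0,3); scan 8 dirs for brackets.
Dir NW: edge -> no flip
Dir N: edge -> no flip
Dir NE: edge -> no flip
Dir W: first cell '.' (not opp) -> no flip
Dir E: first cell '.' (not opp) -> no flip
Dir SW: first cell 'B' (not opp) -> no flip
Dir S: opp run (1,3) capped by B -> flip
Dir SE: first cell '.' (not opp) -> no flip
All flips: (1,3)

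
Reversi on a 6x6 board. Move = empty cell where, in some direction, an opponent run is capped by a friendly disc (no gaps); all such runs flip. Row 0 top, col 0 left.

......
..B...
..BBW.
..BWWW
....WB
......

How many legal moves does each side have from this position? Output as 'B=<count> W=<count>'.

Answer: B=3 W=6

Derivation:
-- B to move --
(1,3): no bracket -> illegal
(1,4): no bracket -> illegal
(1,5): no bracket -> illegal
(2,5): flips 2 -> legal
(4,2): no bracket -> illegal
(4,3): flips 2 -> legal
(5,3): no bracket -> illegal
(5,4): no bracket -> illegal
(5,5): flips 2 -> legal
B mobility = 3
-- W to move --
(0,1): flips 2 -> legal
(0,2): no bracket -> illegal
(0,3): no bracket -> illegal
(1,1): flips 1 -> legal
(1,3): flips 1 -> legal
(1,4): no bracket -> illegal
(2,1): flips 2 -> legal
(3,1): flips 1 -> legal
(4,1): no bracket -> illegal
(4,2): no bracket -> illegal
(4,3): no bracket -> illegal
(5,4): no bracket -> illegal
(5,5): flips 1 -> legal
W mobility = 6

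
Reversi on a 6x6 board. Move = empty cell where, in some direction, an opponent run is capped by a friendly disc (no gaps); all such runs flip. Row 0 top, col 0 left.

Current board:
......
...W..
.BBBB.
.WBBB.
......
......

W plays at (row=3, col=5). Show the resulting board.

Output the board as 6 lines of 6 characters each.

Answer: ......
...W..
.BBBW.
.WWWWW
......
......

Derivation:
Place W at (3,5); scan 8 dirs for brackets.
Dir NW: opp run (2,4) capped by W -> flip
Dir N: first cell '.' (not opp) -> no flip
Dir NE: edge -> no flip
Dir W: opp run (3,4) (3,3) (3,2) capped by W -> flip
Dir E: edge -> no flip
Dir SW: first cell '.' (not opp) -> no flip
Dir S: first cell '.' (not opp) -> no flip
Dir SE: edge -> no flip
All flips: (2,4) (3,2) (3,3) (3,4)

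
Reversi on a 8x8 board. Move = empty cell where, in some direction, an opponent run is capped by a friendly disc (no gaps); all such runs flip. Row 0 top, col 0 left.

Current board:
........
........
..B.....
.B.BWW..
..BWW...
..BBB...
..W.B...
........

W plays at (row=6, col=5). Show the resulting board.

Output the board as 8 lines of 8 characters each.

Answer: ........
........
..B.....
.B.BWW..
..BWW...
..BBW...
..W.BW..
........

Derivation:
Place W at (6,5); scan 8 dirs for brackets.
Dir NW: opp run (5,4) capped by W -> flip
Dir N: first cell '.' (not opp) -> no flip
Dir NE: first cell '.' (not opp) -> no flip
Dir W: opp run (6,4), next='.' -> no flip
Dir E: first cell '.' (not opp) -> no flip
Dir SW: first cell '.' (not opp) -> no flip
Dir S: first cell '.' (not opp) -> no flip
Dir SE: first cell '.' (not opp) -> no flip
All flips: (5,4)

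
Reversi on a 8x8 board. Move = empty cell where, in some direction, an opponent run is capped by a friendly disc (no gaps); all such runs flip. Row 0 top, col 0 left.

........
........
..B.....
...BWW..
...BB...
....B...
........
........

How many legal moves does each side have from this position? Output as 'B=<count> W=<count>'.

Answer: B=4 W=4

Derivation:
-- B to move --
(2,3): no bracket -> illegal
(2,4): flips 1 -> legal
(2,5): flips 1 -> legal
(2,6): flips 1 -> legal
(3,6): flips 2 -> legal
(4,5): no bracket -> illegal
(4,6): no bracket -> illegal
B mobility = 4
-- W to move --
(1,1): no bracket -> illegal
(1,2): no bracket -> illegal
(1,3): no bracket -> illegal
(2,1): no bracket -> illegal
(2,3): no bracket -> illegal
(2,4): no bracket -> illegal
(3,1): no bracket -> illegal
(3,2): flips 1 -> legal
(4,2): no bracket -> illegal
(4,5): no bracket -> illegal
(5,2): flips 1 -> legal
(5,3): flips 1 -> legal
(5,5): no bracket -> illegal
(6,3): no bracket -> illegal
(6,4): flips 2 -> legal
(6,5): no bracket -> illegal
W mobility = 4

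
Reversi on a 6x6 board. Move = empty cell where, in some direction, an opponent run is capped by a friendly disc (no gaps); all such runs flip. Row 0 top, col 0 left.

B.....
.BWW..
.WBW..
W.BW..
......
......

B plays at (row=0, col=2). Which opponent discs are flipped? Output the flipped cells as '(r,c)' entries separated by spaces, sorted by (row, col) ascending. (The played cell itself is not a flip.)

Dir NW: edge -> no flip
Dir N: edge -> no flip
Dir NE: edge -> no flip
Dir W: first cell '.' (not opp) -> no flip
Dir E: first cell '.' (not opp) -> no flip
Dir SW: first cell 'B' (not opp) -> no flip
Dir S: opp run (1,2) capped by B -> flip
Dir SE: opp run (1,3), next='.' -> no flip

Answer: (1,2)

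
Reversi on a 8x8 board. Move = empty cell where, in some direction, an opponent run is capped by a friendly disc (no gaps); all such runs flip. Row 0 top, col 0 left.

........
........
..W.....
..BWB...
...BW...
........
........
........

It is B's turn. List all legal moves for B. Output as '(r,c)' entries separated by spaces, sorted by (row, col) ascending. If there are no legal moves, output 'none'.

Answer: (1,2) (2,3) (4,5) (5,4)

Derivation:
(1,1): no bracket -> illegal
(1,2): flips 1 -> legal
(1,3): no bracket -> illegal
(2,1): no bracket -> illegal
(2,3): flips 1 -> legal
(2,4): no bracket -> illegal
(3,1): no bracket -> illegal
(3,5): no bracket -> illegal
(4,2): no bracket -> illegal
(4,5): flips 1 -> legal
(5,3): no bracket -> illegal
(5,4): flips 1 -> legal
(5,5): no bracket -> illegal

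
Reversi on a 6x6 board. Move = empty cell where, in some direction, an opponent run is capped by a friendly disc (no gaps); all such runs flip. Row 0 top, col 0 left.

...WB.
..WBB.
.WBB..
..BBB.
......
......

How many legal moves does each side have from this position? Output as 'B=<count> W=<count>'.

-- B to move --
(0,1): flips 1 -> legal
(0,2): flips 2 -> legal
(1,0): flips 1 -> legal
(1,1): flips 1 -> legal
(2,0): flips 1 -> legal
(3,0): no bracket -> illegal
(3,1): no bracket -> illegal
B mobility = 5
-- W to move --
(0,2): no bracket -> illegal
(0,5): flips 1 -> legal
(1,1): no bracket -> illegal
(1,5): flips 2 -> legal
(2,4): flips 2 -> legal
(2,5): flips 1 -> legal
(3,1): no bracket -> illegal
(3,5): no bracket -> illegal
(4,1): no bracket -> illegal
(4,2): flips 2 -> legal
(4,3): flips 4 -> legal
(4,4): no bracket -> illegal
(4,5): flips 2 -> legal
W mobility = 7

Answer: B=5 W=7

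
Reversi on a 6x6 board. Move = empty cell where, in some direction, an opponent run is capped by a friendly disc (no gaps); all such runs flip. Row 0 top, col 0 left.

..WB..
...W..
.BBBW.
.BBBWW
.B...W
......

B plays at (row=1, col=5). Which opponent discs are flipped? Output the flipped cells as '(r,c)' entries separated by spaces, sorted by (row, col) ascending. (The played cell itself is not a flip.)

Dir NW: first cell '.' (not opp) -> no flip
Dir N: first cell '.' (not opp) -> no flip
Dir NE: edge -> no flip
Dir W: first cell '.' (not opp) -> no flip
Dir E: edge -> no flip
Dir SW: opp run (2,4) capped by B -> flip
Dir S: first cell '.' (not opp) -> no flip
Dir SE: edge -> no flip

Answer: (2,4)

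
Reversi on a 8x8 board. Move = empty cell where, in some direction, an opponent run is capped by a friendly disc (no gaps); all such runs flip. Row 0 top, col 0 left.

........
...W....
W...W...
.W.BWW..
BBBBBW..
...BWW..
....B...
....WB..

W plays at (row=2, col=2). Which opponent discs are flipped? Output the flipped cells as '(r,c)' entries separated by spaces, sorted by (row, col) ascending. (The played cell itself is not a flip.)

Answer: (3,3) (4,4)

Derivation:
Dir NW: first cell '.' (not opp) -> no flip
Dir N: first cell '.' (not opp) -> no flip
Dir NE: first cell 'W' (not opp) -> no flip
Dir W: first cell '.' (not opp) -> no flip
Dir E: first cell '.' (not opp) -> no flip
Dir SW: first cell 'W' (not opp) -> no flip
Dir S: first cell '.' (not opp) -> no flip
Dir SE: opp run (3,3) (4,4) capped by W -> flip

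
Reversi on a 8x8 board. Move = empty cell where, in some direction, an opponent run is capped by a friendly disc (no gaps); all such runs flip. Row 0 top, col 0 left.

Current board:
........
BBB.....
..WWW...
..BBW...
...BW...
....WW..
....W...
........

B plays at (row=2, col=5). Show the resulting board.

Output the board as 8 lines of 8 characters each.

Place B at (2,5); scan 8 dirs for brackets.
Dir NW: first cell '.' (not opp) -> no flip
Dir N: first cell '.' (not opp) -> no flip
Dir NE: first cell '.' (not opp) -> no flip
Dir W: opp run (2,4) (2,3) (2,2), next='.' -> no flip
Dir E: first cell '.' (not opp) -> no flip
Dir SW: opp run (3,4) capped by B -> flip
Dir S: first cell '.' (not opp) -> no flip
Dir SE: first cell '.' (not opp) -> no flip
All flips: (3,4)

Answer: ........
BBB.....
..WWWB..
..BBB...
...BW...
....WW..
....W...
........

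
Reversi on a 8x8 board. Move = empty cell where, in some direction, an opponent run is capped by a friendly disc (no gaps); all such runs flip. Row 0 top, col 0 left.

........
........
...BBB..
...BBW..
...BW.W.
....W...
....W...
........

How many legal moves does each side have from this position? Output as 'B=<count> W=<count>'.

-- B to move --
(2,6): no bracket -> illegal
(3,6): flips 1 -> legal
(3,7): no bracket -> illegal
(4,5): flips 2 -> legal
(4,7): no bracket -> illegal
(5,3): no bracket -> illegal
(5,5): flips 1 -> legal
(5,6): no bracket -> illegal
(5,7): flips 2 -> legal
(6,3): no bracket -> illegal
(6,5): flips 1 -> legal
(7,3): no bracket -> illegal
(7,4): flips 3 -> legal
(7,5): no bracket -> illegal
B mobility = 6
-- W to move --
(1,2): no bracket -> illegal
(1,3): flips 1 -> legal
(1,4): flips 2 -> legal
(1,5): flips 1 -> legal
(1,6): no bracket -> illegal
(2,2): flips 1 -> legal
(2,6): no bracket -> illegal
(3,2): flips 3 -> legal
(3,6): no bracket -> illegal
(4,2): flips 1 -> legal
(4,5): no bracket -> illegal
(5,2): no bracket -> illegal
(5,3): no bracket -> illegal
W mobility = 6

Answer: B=6 W=6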